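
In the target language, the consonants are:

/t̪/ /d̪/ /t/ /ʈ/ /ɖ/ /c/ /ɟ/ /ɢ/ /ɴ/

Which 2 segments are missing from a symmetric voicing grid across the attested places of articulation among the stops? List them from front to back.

place of articulation  voiceless  voiced  
dental            t̪        d̪      
alveolar          t         —       
retroflex         ʈ         ɖ       
palatal           c         ɟ       
uvular            —         ɢ       
Gaps, from front to back: alveolar lacks voiced (/d/); uvular lacks voiceless (/q/).

/d/, /q/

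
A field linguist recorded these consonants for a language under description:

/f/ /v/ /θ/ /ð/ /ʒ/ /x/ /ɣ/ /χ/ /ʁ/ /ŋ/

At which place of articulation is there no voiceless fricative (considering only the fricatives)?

place of articulation  voiceless  voiced  
labiodental       f         v       
dental            θ         ð       
postalveolar      —         ʒ       
velar             x         ɣ       
uvular            χ         ʁ       
Every place of articulation has a voiceless member except postalveolar, where /ʃ/ would be expected.

postalveolar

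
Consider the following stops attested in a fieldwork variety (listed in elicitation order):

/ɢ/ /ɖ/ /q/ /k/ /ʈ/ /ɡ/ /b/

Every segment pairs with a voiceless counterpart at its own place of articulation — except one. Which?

Retroflex: /ʈ/ ~ /ɖ/
Velar: /k/ ~ /ɡ/
Uvular: /q/ ~ /ɢ/
Bilabial: only /b/ (voiced); no voiceless partner.
So /b/ is the unpaired segment.

/b/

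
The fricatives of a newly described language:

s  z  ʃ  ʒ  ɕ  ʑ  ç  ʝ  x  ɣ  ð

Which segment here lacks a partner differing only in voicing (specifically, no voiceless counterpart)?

Alveolar: /s/ ~ /z/
Postalveolar: /ʃ/ ~ /ʒ/
Alveolo-palatal: /ɕ/ ~ /ʑ/
Palatal: /ç/ ~ /ʝ/
Velar: /x/ ~ /ɣ/
Dental: only /ð/ (voiced); no voiceless partner.
So /ð/ is the unpaired segment.

/ð/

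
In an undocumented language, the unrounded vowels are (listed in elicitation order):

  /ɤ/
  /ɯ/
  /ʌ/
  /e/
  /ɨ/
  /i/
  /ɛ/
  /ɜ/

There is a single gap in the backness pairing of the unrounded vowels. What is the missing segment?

/ɘ/

Front: /i/ (high), /e/ (high-mid), /ɛ/ (low-mid).
Central: /ɨ/ (high), /ɜ/ (low-mid).
Back: /ɯ/ (high), /ɤ/ (high-mid), /ʌ/ (low-mid).
The high-mid row has no central member, so the gap is the high-mid central unrounded vowel /ɘ/.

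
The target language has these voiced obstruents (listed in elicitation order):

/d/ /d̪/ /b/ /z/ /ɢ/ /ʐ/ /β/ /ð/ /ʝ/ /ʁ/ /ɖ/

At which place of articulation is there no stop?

palatal

Stop: /b/ (bilabial), /d̪/ (dental), /d/ (alveolar), /ɖ/ (retroflex), /ɢ/ (uvular).
Fricative: /β/ (bilabial), /ð/ (dental), /z/ (alveolar), /ʐ/ (retroflex), /ʝ/ (palatal), /ʁ/ (uvular).
Every place of articulation has a stop member except palatal, where /ɟ/ would be expected.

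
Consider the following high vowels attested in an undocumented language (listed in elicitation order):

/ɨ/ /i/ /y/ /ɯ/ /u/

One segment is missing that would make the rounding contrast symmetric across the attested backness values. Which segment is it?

backness          unrounded  rounded 
front             i         y       
central           ɨ         —       
back              ɯ         u       
The central row has no rounded member, so the gap is the central rounded vowel /ʉ/.

/ʉ/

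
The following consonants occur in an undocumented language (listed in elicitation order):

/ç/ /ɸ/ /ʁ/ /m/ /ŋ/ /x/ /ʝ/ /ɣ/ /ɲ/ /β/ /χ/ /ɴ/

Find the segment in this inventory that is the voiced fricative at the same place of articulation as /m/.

/β/

/m/ is a bilabial nasal.
The voiced fricative at the same place is a voiced bilabial fricative — in this inventory, /β/.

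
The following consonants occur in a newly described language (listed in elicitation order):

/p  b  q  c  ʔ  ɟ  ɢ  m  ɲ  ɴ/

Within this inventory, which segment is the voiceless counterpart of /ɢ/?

/ɢ/ is a voiced uvular stop.
The voiceless counterpart is a voiceless uvular stop — in this inventory, /q/.

/q/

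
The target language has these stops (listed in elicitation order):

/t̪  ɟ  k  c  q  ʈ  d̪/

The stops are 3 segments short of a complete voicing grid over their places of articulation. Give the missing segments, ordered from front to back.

/ɖ/, /ɡ/, /ɢ/

dental: voiceless /t̪/, voiced /d̪/.
retroflex: voiceless /ʈ/, voiced —.
palatal: voiceless /c/, voiced /ɟ/.
velar: voiceless /k/, voiced —.
uvular: voiceless /q/, voiced —.
Gaps, from front to back: retroflex lacks voiced (/ɖ/); velar lacks voiced (/ɡ/); uvular lacks voiced (/ɢ/).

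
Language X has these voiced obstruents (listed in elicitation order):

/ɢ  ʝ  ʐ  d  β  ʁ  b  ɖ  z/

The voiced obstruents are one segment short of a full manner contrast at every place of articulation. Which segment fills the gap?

/ɟ/

bilabial: stop /b/, fricative /β/.
alveolar: stop /d/, fricative /z/.
retroflex: stop /ɖ/, fricative /ʐ/.
palatal: stop —, fricative /ʝ/.
uvular: stop /ɢ/, fricative /ʁ/.
The palatal row has no stop member, so the gap is the palatal stop /ɟ/.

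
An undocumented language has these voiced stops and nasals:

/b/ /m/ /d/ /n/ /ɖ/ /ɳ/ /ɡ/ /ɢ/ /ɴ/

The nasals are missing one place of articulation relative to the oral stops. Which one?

place of articulation  oral stop  nasal   
bilabial          b         m       
alveolar          d         n       
retroflex         ɖ         ɳ       
velar             ɡ         —       
uvular            ɢ         ɴ       
Every place of articulation has a nasal member except velar, where /ŋ/ would be expected.

velar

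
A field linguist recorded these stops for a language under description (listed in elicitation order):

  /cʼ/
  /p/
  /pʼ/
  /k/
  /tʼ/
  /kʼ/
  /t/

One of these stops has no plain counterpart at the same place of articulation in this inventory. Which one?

/cʼ/

Bilabial: /p/ ~ /pʼ/
Alveolar: /t/ ~ /tʼ/
Velar: /k/ ~ /kʼ/
Palatal: only /cʼ/ (ejective); no plain partner.
So /cʼ/ is the unpaired segment.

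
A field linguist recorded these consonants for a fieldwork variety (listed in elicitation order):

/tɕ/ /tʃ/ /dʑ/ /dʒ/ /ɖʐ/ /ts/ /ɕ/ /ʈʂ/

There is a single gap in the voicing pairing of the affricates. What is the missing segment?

/dz/

Voiceless: /ts/ (alveolar), /tʃ/ (postalveolar), /ʈʂ/ (retroflex), /tɕ/ (alveolo-palatal).
Voiced: /dʒ/ (postalveolar), /ɖʐ/ (retroflex), /dʑ/ (alveolo-palatal).
The alveolar row has no voiced member, so the gap is the voiced alveolar affricate /dz/.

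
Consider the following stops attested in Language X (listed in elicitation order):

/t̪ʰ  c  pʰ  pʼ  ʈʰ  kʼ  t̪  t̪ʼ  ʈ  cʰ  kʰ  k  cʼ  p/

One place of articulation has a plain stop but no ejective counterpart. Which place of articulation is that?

retroflex

place of articulation  plain     aspirated  ejective
bilabial          p         pʰ        pʼ      
dental            t̪        t̪ʰ       t̪ʼ     
retroflex         ʈ         ʈʰ        —       
palatal           c         cʰ        cʼ      
velar             k         kʰ        kʼ      
Every place of articulation has an ejective member except retroflex, where /ʈʼ/ would be expected.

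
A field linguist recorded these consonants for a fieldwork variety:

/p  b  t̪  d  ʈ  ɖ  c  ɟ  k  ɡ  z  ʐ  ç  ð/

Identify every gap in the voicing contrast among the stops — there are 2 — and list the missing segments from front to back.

/d̪/, /t/

bilabial: voiceless /p/, voiced /b/.
dental: voiceless /t̪/, voiced —.
alveolar: voiceless —, voiced /d/.
retroflex: voiceless /ʈ/, voiced /ɖ/.
palatal: voiceless /c/, voiced /ɟ/.
velar: voiceless /k/, voiced /ɡ/.
Gaps, from front to back: dental lacks voiced (/d̪/); alveolar lacks voiceless (/t/).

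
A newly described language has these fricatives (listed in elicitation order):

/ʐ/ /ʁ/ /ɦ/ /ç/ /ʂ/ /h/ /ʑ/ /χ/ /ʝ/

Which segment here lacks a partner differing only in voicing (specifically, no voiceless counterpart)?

/ʑ/

Retroflex: /ʂ/ ~ /ʐ/
Palatal: /ç/ ~ /ʝ/
Uvular: /χ/ ~ /ʁ/
Glottal: /h/ ~ /ɦ/
Alveolo-palatal: only /ʑ/ (voiced); no voiceless partner.
So /ʑ/ is the unpaired segment.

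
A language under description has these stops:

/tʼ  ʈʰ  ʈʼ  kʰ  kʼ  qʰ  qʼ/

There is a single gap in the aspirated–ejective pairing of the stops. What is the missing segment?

/tʰ/

Aspirated: /ʈʰ/ (retroflex), /kʰ/ (velar), /qʰ/ (uvular).
Ejective: /tʼ/ (alveolar), /ʈʼ/ (retroflex), /kʼ/ (velar), /qʼ/ (uvular).
The alveolar row has no aspirated member, so the gap is the aspirated alveolar stop /tʰ/.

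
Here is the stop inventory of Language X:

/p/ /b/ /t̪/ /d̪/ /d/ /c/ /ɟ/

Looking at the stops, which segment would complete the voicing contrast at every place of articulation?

/t/

bilabial: voiceless /p/, voiced /b/.
dental: voiceless /t̪/, voiced /d̪/.
alveolar: voiceless —, voiced /d/.
palatal: voiceless /c/, voiced /ɟ/.
The alveolar row has no voiceless member, so the gap is the voiceless alveolar stop /t/.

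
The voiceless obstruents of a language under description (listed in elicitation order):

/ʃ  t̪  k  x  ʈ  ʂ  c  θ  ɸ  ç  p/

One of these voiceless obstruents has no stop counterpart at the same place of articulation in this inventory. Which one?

Bilabial: /p/ ~ /ɸ/
Dental: /t̪/ ~ /θ/
Retroflex: /ʈ/ ~ /ʂ/
Palatal: /c/ ~ /ç/
Velar: /k/ ~ /x/
Postalveolar: only /ʃ/ (fricative); no stop partner.
So /ʃ/ is the unpaired segment.

/ʃ/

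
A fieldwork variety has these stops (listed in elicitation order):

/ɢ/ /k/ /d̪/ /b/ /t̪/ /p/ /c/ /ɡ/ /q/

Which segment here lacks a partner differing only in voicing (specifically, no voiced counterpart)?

Bilabial: /p/ ~ /b/
Dental: /t̪/ ~ /d̪/
Velar: /k/ ~ /ɡ/
Uvular: /q/ ~ /ɢ/
Palatal: only /c/ (voiceless); no voiced partner.
So /c/ is the unpaired segment.

/c/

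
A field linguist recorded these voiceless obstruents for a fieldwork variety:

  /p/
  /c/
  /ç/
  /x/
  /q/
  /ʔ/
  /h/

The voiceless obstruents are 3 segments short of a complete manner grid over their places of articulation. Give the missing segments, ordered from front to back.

Stop: /p/ (bilabial), /c/ (palatal), /q/ (uvular), /ʔ/ (glottal).
Fricative: /ç/ (palatal), /x/ (velar), /h/ (glottal).
Gaps, from front to back: bilabial lacks fricative (/ɸ/); velar lacks stop (/k/); uvular lacks fricative (/χ/).

/ɸ/, /k/, /χ/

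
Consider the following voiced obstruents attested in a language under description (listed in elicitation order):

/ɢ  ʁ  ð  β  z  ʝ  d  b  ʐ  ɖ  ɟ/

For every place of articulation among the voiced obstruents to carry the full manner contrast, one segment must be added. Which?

place of articulation  stop      fricative
bilabial          b         β       
dental            —         ð       
alveolar          d         z       
retroflex         ɖ         ʐ       
palatal           ɟ         ʝ       
uvular            ɢ         ʁ       
The dental row has no stop member, so the gap is the dental stop /d̪/.

/d̪/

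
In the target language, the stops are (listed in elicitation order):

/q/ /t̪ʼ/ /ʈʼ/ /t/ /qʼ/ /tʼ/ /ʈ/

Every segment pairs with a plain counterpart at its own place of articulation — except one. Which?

/t̪ʼ/

Alveolar: /t/ ~ /tʼ/
Retroflex: /ʈ/ ~ /ʈʼ/
Uvular: /q/ ~ /qʼ/
Dental: only /t̪ʼ/ (ejective); no plain partner.
So /t̪ʼ/ is the unpaired segment.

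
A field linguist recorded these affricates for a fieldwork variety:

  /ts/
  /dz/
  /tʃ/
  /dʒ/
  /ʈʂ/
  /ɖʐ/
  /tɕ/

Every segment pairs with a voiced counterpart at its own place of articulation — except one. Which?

Alveolar: /ts/ ~ /dz/
Postalveolar: /tʃ/ ~ /dʒ/
Retroflex: /ʈʂ/ ~ /ɖʐ/
Alveolo-palatal: only /tɕ/ (voiceless); no voiced partner.
So /tɕ/ is the unpaired segment.

/tɕ/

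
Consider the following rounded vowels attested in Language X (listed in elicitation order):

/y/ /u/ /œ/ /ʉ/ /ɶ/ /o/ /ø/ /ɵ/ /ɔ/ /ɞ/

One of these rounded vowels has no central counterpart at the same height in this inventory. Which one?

/ɶ/

High: /y/ ~ /ʉ/ ~ /u/
High-mid: /ø/ ~ /ɵ/ ~ /o/
Low-mid: /œ/ ~ /ɞ/ ~ /ɔ/
Low: only /ɶ/ (front); no central partner.
So /ɶ/ is the unpaired segment.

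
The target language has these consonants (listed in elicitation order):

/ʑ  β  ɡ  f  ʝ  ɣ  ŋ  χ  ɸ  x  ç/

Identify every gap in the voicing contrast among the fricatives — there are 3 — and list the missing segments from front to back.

Voiceless: /ɸ/ (bilabial), /f/ (labiodental), /ç/ (palatal), /x/ (velar), /χ/ (uvular).
Voiced: /β/ (bilabial), /ʑ/ (alveolo-palatal), /ʝ/ (palatal), /ɣ/ (velar).
Gaps, from front to back: labiodental lacks voiced (/v/); alveolo-palatal lacks voiceless (/ɕ/); uvular lacks voiced (/ʁ/).

/v/, /ɕ/, /ʁ/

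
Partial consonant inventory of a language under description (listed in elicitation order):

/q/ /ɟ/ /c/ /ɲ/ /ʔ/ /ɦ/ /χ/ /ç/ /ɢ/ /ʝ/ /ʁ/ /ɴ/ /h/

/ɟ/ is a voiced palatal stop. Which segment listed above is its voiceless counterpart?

The voiceless counterpart is a voiceless palatal stop — in this inventory, /c/.

/c/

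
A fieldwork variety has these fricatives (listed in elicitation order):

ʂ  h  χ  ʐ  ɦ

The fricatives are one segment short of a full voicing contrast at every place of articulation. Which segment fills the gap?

place of articulation  voiceless  voiced  
retroflex         ʂ         ʐ       
uvular            χ         —       
glottal           h         ɦ       
The uvular row has no voiced member, so the gap is the voiced uvular fricative /ʁ/.

/ʁ/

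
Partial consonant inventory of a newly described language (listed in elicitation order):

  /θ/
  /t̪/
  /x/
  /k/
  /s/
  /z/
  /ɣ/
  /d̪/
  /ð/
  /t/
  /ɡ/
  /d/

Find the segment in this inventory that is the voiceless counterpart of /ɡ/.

/k/

/ɡ/ is a voiced velar stop.
The voiceless counterpart is a voiceless velar stop — in this inventory, /k/.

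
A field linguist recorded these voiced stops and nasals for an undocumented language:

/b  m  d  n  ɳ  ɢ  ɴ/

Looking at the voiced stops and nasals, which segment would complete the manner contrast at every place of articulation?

/ɖ/

place of articulation  oral stop  nasal   
bilabial          b         m       
alveolar          d         n       
retroflex         —         ɳ       
uvular            ɢ         ɴ       
The retroflex row has no oral stop member, so the gap is the retroflex oral stop /ɖ/.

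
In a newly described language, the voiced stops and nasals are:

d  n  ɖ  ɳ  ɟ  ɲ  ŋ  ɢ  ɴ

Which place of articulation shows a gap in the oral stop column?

Oral stop: /d/ (alveolar), /ɖ/ (retroflex), /ɟ/ (palatal), /ɢ/ (uvular).
Nasal: /n/ (alveolar), /ɳ/ (retroflex), /ɲ/ (palatal), /ŋ/ (velar), /ɴ/ (uvular).
Every place of articulation has an oral stop member except velar, where /ɡ/ would be expected.

velar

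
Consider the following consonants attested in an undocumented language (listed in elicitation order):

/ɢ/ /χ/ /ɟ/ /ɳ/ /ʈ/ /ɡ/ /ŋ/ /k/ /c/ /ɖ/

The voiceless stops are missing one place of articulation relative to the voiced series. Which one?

uvular

Voiceless: /ʈ/ (retroflex), /c/ (palatal), /k/ (velar).
Voiced: /ɖ/ (retroflex), /ɟ/ (palatal), /ɡ/ (velar), /ɢ/ (uvular).
Every place of articulation has a voiceless member except uvular, where /q/ would be expected.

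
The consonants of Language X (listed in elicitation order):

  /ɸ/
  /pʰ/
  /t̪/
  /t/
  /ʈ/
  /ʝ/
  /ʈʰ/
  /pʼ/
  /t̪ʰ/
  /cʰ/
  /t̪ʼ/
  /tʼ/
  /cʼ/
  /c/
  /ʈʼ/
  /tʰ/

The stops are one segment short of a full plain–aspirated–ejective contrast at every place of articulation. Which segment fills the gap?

bilabial: plain —, aspirated /pʰ/, ejective /pʼ/.
dental: plain /t̪/, aspirated /t̪ʰ/, ejective /t̪ʼ/.
alveolar: plain /t/, aspirated /tʰ/, ejective /tʼ/.
retroflex: plain /ʈ/, aspirated /ʈʰ/, ejective /ʈʼ/.
palatal: plain /c/, aspirated /cʰ/, ejective /cʼ/.
The bilabial row has no plain member, so the gap is the plain bilabial stop /p/.

/p/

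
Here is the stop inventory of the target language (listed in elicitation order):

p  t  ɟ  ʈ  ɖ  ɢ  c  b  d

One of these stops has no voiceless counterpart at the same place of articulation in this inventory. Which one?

/ɢ/

Bilabial: /p/ ~ /b/
Alveolar: /t/ ~ /d/
Retroflex: /ʈ/ ~ /ɖ/
Palatal: /c/ ~ /ɟ/
Uvular: only /ɢ/ (voiced); no voiceless partner.
So /ɢ/ is the unpaired segment.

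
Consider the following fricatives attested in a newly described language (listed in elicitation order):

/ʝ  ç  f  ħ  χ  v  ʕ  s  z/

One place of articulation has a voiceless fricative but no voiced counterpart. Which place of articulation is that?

labiodental: voiceless /f/, voiced /v/.
alveolar: voiceless /s/, voiced /z/.
palatal: voiceless /ç/, voiced /ʝ/.
uvular: voiceless /χ/, voiced —.
pharyngeal: voiceless /ħ/, voiced /ʕ/.
Every place of articulation has a voiced member except uvular, where /ʁ/ would be expected.

uvular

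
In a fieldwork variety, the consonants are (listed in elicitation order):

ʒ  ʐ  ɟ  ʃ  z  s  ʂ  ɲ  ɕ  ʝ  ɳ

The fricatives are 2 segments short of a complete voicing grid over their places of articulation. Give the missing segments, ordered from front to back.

Voiceless: /s/ (alveolar), /ʃ/ (postalveolar), /ʂ/ (retroflex), /ɕ/ (alveolo-palatal).
Voiced: /z/ (alveolar), /ʒ/ (postalveolar), /ʐ/ (retroflex), /ʝ/ (palatal).
Gaps, from front to back: alveolo-palatal lacks voiced (/ʑ/); palatal lacks voiceless (/ç/).

/ʑ/, /ç/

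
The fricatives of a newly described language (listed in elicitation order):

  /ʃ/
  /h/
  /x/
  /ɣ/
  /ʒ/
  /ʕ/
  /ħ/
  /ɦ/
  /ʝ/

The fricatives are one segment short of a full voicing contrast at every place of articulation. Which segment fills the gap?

/ç/

Voiceless: /ʃ/ (postalveolar), /x/ (velar), /ħ/ (pharyngeal), /h/ (glottal).
Voiced: /ʒ/ (postalveolar), /ʝ/ (palatal), /ɣ/ (velar), /ʕ/ (pharyngeal), /ɦ/ (glottal).
The palatal row has no voiceless member, so the gap is the voiceless palatal fricative /ç/.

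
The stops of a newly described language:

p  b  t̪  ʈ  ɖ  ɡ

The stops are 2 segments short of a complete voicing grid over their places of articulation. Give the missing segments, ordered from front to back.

/d̪/, /k/

bilabial: voiceless /p/, voiced /b/.
dental: voiceless /t̪/, voiced —.
retroflex: voiceless /ʈ/, voiced /ɖ/.
velar: voiceless —, voiced /ɡ/.
Gaps, from front to back: dental lacks voiced (/d̪/); velar lacks voiceless (/k/).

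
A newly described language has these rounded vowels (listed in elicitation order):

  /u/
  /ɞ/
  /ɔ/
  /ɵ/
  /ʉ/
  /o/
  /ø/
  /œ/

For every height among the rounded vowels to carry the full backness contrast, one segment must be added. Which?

/y/

height            front     central   back    
high              —         ʉ         u       
high-mid          ø         ɵ         o       
low-mid           œ         ɞ         ɔ       
The high row has no front member, so the gap is the high front rounded vowel /y/.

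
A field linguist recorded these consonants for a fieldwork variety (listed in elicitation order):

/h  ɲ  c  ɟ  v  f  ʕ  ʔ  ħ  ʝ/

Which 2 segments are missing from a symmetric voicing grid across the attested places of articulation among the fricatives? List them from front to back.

Voiceless: /f/ (labiodental), /ħ/ (pharyngeal), /h/ (glottal).
Voiced: /v/ (labiodental), /ʝ/ (palatal), /ʕ/ (pharyngeal).
Gaps, from front to back: palatal lacks voiceless (/ç/); glottal lacks voiced (/ɦ/).

/ç/, /ɦ/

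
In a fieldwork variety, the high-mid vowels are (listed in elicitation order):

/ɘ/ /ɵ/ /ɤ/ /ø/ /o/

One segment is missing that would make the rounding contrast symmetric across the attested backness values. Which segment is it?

front: unrounded —, rounded /ø/.
central: unrounded /ɘ/, rounded /ɵ/.
back: unrounded /ɤ/, rounded /o/.
The front row has no unrounded member, so the gap is the front unrounded vowel /e/.

/e/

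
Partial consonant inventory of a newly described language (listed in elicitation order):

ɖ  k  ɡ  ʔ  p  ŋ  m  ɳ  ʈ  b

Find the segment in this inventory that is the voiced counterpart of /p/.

/p/ is a voiceless bilabial stop.
The voiced counterpart is a voiced bilabial stop — in this inventory, /b/.

/b/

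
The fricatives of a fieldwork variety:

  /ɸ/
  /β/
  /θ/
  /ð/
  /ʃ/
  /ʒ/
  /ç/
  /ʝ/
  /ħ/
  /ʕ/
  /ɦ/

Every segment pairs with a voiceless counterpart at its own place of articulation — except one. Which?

/ɦ/

Bilabial: /ɸ/ ~ /β/
Dental: /θ/ ~ /ð/
Postalveolar: /ʃ/ ~ /ʒ/
Palatal: /ç/ ~ /ʝ/
Pharyngeal: /ħ/ ~ /ʕ/
Glottal: only /ɦ/ (voiced); no voiceless partner.
So /ɦ/ is the unpaired segment.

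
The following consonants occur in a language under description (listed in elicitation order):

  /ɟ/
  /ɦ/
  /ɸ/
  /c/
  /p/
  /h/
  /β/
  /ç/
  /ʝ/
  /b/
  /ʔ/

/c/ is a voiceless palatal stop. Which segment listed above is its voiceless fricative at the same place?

The voiceless fricative at the same place is a voiceless palatal fricative — in this inventory, /ç/.

/ç/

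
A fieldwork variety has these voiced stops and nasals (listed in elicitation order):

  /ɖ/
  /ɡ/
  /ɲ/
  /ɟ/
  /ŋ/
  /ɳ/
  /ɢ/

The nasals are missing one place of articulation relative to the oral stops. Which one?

retroflex: oral stop /ɖ/, nasal /ɳ/.
palatal: oral stop /ɟ/, nasal /ɲ/.
velar: oral stop /ɡ/, nasal /ŋ/.
uvular: oral stop /ɢ/, nasal —.
Every place of articulation has a nasal member except uvular, where /ɴ/ would be expected.

uvular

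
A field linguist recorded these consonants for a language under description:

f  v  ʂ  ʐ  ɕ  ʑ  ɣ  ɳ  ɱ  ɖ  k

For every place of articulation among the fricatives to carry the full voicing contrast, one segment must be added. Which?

/x/

Voiceless: /f/ (labiodental), /ʂ/ (retroflex), /ɕ/ (alveolo-palatal).
Voiced: /v/ (labiodental), /ʐ/ (retroflex), /ʑ/ (alveolo-palatal), /ɣ/ (velar).
The velar row has no voiceless member, so the gap is the voiceless velar fricative /x/.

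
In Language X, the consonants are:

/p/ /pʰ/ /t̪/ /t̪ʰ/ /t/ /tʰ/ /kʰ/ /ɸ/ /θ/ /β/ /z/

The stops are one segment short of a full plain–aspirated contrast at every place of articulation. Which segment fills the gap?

/k/

bilabial: plain /p/, aspirated /pʰ/.
dental: plain /t̪/, aspirated /t̪ʰ/.
alveolar: plain /t/, aspirated /tʰ/.
velar: plain —, aspirated /kʰ/.
The velar row has no plain member, so the gap is the plain velar stop /k/.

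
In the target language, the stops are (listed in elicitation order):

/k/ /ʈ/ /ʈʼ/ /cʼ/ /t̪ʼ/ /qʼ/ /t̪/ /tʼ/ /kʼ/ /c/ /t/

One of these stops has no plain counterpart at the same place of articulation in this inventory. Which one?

Dental: /t̪/ ~ /t̪ʼ/
Alveolar: /t/ ~ /tʼ/
Retroflex: /ʈ/ ~ /ʈʼ/
Palatal: /c/ ~ /cʼ/
Velar: /k/ ~ /kʼ/
Uvular: only /qʼ/ (ejective); no plain partner.
So /qʼ/ is the unpaired segment.

/qʼ/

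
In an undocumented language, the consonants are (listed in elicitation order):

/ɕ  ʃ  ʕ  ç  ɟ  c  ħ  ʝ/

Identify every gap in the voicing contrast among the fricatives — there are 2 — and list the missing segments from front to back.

/ʒ/, /ʑ/

postalveolar: voiceless /ʃ/, voiced —.
alveolo-palatal: voiceless /ɕ/, voiced —.
palatal: voiceless /ç/, voiced /ʝ/.
pharyngeal: voiceless /ħ/, voiced /ʕ/.
Gaps, from front to back: postalveolar lacks voiced (/ʒ/); alveolo-palatal lacks voiced (/ʑ/).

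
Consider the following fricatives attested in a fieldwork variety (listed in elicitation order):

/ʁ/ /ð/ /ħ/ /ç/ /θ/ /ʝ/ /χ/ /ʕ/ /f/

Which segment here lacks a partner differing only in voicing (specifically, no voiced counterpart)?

Dental: /θ/ ~ /ð/
Palatal: /ç/ ~ /ʝ/
Uvular: /χ/ ~ /ʁ/
Pharyngeal: /ħ/ ~ /ʕ/
Labiodental: only /f/ (voiceless); no voiced partner.
So /f/ is the unpaired segment.

/f/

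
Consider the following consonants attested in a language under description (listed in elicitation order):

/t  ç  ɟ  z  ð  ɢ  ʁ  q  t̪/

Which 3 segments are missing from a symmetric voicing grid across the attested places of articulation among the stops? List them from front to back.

Voiceless: /t̪/ (dental), /t/ (alveolar), /q/ (uvular).
Voiced: /ɟ/ (palatal), /ɢ/ (uvular).
Gaps, from front to back: dental lacks voiced (/d̪/); alveolar lacks voiced (/d/); palatal lacks voiceless (/c/).

/d̪/, /d/, /c/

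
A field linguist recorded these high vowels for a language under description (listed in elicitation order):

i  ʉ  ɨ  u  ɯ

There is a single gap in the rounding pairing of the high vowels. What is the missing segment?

front: unrounded /i/, rounded —.
central: unrounded /ɨ/, rounded /ʉ/.
back: unrounded /ɯ/, rounded /u/.
The front row has no rounded member, so the gap is the front rounded vowel /y/.

/y/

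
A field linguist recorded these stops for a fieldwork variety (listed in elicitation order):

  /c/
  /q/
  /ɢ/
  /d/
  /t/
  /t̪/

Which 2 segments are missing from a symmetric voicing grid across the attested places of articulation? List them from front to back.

/d̪/, /ɟ/

dental: voiceless /t̪/, voiced —.
alveolar: voiceless /t/, voiced /d/.
palatal: voiceless /c/, voiced —.
uvular: voiceless /q/, voiced /ɢ/.
Gaps, from front to back: dental lacks voiced (/d̪/); palatal lacks voiced (/ɟ/).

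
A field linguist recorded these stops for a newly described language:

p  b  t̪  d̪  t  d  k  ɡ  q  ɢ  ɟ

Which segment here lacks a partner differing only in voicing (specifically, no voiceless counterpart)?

/ɟ/

Bilabial: /p/ ~ /b/
Dental: /t̪/ ~ /d̪/
Alveolar: /t/ ~ /d/
Velar: /k/ ~ /ɡ/
Uvular: /q/ ~ /ɢ/
Palatal: only /ɟ/ (voiced); no voiceless partner.
So /ɟ/ is the unpaired segment.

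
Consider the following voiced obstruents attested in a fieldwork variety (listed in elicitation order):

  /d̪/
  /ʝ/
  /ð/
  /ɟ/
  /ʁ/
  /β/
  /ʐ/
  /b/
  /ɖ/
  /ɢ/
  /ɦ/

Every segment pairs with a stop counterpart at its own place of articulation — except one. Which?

/ɦ/

Bilabial: /b/ ~ /β/
Dental: /d̪/ ~ /ð/
Retroflex: /ɖ/ ~ /ʐ/
Palatal: /ɟ/ ~ /ʝ/
Uvular: /ɢ/ ~ /ʁ/
Glottal: only /ɦ/ (fricative); no stop partner.
So /ɦ/ is the unpaired segment.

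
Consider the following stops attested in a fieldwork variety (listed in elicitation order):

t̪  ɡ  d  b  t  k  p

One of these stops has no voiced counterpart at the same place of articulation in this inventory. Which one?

/t̪/

Bilabial: /p/ ~ /b/
Alveolar: /t/ ~ /d/
Velar: /k/ ~ /ɡ/
Dental: only /t̪/ (voiceless); no voiced partner.
So /t̪/ is the unpaired segment.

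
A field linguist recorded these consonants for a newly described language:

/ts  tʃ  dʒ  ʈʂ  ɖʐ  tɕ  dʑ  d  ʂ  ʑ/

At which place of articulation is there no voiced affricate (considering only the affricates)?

Voiceless: /ts/ (alveolar), /tʃ/ (postalveolar), /ʈʂ/ (retroflex), /tɕ/ (alveolo-palatal).
Voiced: /dʒ/ (postalveolar), /ɖʐ/ (retroflex), /dʑ/ (alveolo-palatal).
Every place of articulation has a voiced member except alveolar, where /dz/ would be expected.

alveolar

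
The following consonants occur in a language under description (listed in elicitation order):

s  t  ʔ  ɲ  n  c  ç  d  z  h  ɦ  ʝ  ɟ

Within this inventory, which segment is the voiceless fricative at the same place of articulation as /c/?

/c/ is a voiceless palatal stop.
The voiceless fricative at the same place is a voiceless palatal fricative — in this inventory, /ç/.

/ç/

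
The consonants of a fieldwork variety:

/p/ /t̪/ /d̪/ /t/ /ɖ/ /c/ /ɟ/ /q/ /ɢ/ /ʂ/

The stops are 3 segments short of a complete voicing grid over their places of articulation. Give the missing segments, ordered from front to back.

/b/, /d/, /ʈ/

bilabial: voiceless /p/, voiced —.
dental: voiceless /t̪/, voiced /d̪/.
alveolar: voiceless /t/, voiced —.
retroflex: voiceless —, voiced /ɖ/.
palatal: voiceless /c/, voiced /ɟ/.
uvular: voiceless /q/, voiced /ɢ/.
Gaps, from front to back: bilabial lacks voiced (/b/); alveolar lacks voiced (/d/); retroflex lacks voiceless (/ʈ/).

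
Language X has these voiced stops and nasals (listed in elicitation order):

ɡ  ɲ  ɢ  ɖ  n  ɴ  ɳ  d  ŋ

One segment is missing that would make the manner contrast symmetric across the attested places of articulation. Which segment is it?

Oral stop: /d/ (alveolar), /ɖ/ (retroflex), /ɡ/ (velar), /ɢ/ (uvular).
Nasal: /n/ (alveolar), /ɳ/ (retroflex), /ɲ/ (palatal), /ŋ/ (velar), /ɴ/ (uvular).
The palatal row has no oral stop member, so the gap is the palatal oral stop /ɟ/.

/ɟ/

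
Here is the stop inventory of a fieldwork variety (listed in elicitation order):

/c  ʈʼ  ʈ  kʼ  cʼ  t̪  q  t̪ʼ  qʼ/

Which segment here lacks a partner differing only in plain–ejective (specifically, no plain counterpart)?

/kʼ/

Dental: /t̪/ ~ /t̪ʼ/
Retroflex: /ʈ/ ~ /ʈʼ/
Palatal: /c/ ~ /cʼ/
Uvular: /q/ ~ /qʼ/
Velar: only /kʼ/ (ejective); no plain partner.
So /kʼ/ is the unpaired segment.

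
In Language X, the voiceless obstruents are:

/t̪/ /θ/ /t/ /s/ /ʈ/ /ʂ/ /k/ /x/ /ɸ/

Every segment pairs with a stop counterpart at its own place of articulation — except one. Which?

Dental: /t̪/ ~ /θ/
Alveolar: /t/ ~ /s/
Retroflex: /ʈ/ ~ /ʂ/
Velar: /k/ ~ /x/
Bilabial: only /ɸ/ (fricative); no stop partner.
So /ɸ/ is the unpaired segment.

/ɸ/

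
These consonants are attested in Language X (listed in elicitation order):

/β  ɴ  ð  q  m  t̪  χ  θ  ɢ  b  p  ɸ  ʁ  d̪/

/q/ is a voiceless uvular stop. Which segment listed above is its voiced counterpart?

The voiced counterpart is a voiced uvular stop — in this inventory, /ɢ/.

/ɢ/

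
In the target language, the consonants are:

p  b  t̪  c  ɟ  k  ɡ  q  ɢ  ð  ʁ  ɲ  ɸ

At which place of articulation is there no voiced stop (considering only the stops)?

bilabial: voiceless /p/, voiced /b/.
dental: voiceless /t̪/, voiced —.
palatal: voiceless /c/, voiced /ɟ/.
velar: voiceless /k/, voiced /ɡ/.
uvular: voiceless /q/, voiced /ɢ/.
Every place of articulation has a voiced member except dental, where /d̪/ would be expected.

dental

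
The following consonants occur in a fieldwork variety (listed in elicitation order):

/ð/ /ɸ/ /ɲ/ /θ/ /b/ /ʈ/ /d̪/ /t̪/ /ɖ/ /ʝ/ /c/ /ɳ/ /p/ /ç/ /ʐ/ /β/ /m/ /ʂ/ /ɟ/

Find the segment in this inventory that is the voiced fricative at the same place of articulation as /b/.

/β/

/b/ is a voiced bilabial stop.
The voiced fricative at the same place is a voiced bilabial fricative — in this inventory, /β/.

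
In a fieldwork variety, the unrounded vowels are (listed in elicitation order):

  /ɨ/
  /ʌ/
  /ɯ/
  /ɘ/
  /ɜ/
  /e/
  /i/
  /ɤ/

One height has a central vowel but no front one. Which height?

low-mid

Front: /i/ (high), /e/ (high-mid).
Central: /ɨ/ (high), /ɘ/ (high-mid), /ɜ/ (low-mid).
Back: /ɯ/ (high), /ɤ/ (high-mid), /ʌ/ (low-mid).
Every height has a front member except low-mid, where /ɛ/ would be expected.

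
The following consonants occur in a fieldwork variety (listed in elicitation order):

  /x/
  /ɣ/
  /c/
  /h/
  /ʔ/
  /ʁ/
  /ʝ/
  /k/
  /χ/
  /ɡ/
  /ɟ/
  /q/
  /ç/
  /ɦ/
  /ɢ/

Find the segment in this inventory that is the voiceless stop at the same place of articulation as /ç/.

/ç/ is a voiceless palatal fricative.
The voiceless stop at the same place is a voiceless palatal stop — in this inventory, /c/.

/c/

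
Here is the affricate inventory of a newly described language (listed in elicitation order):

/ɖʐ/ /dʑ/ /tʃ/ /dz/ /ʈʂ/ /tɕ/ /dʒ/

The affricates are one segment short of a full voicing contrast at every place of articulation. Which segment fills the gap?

/ts/

place of articulation  voiceless  voiced  
alveolar          —         dz      
postalveolar      tʃ        dʒ      
retroflex         ʈʂ        ɖʐ      
alveolo-palatal   tɕ        dʑ      
The alveolar row has no voiceless member, so the gap is the voiceless alveolar affricate /ts/.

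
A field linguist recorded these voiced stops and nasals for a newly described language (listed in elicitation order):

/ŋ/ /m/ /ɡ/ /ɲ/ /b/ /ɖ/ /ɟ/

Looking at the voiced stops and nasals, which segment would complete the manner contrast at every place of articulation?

bilabial: oral stop /b/, nasal /m/.
retroflex: oral stop /ɖ/, nasal —.
palatal: oral stop /ɟ/, nasal /ɲ/.
velar: oral stop /ɡ/, nasal /ŋ/.
The retroflex row has no nasal member, so the gap is the retroflex nasal /ɳ/.

/ɳ/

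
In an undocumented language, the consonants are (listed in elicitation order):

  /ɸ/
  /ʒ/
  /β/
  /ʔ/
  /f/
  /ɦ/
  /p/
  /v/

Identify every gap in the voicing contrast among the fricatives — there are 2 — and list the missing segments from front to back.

bilabial: voiceless /ɸ/, voiced /β/.
labiodental: voiceless /f/, voiced /v/.
postalveolar: voiceless —, voiced /ʒ/.
glottal: voiceless —, voiced /ɦ/.
Gaps, from front to back: postalveolar lacks voiceless (/ʃ/); glottal lacks voiceless (/h/).

/ʃ/, /h/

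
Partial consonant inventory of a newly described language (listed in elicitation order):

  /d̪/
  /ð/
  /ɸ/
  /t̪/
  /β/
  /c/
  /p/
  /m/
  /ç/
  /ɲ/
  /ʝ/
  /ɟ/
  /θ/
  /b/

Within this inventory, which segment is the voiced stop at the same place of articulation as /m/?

/m/ is a bilabial nasal.
The voiced stop at the same place is a voiced bilabial stop — in this inventory, /b/.

/b/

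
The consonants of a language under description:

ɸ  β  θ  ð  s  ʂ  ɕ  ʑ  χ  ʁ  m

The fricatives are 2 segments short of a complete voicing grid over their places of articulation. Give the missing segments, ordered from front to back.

/z/, /ʐ/

bilabial: voiceless /ɸ/, voiced /β/.
dental: voiceless /θ/, voiced /ð/.
alveolar: voiceless /s/, voiced —.
retroflex: voiceless /ʂ/, voiced —.
alveolo-palatal: voiceless /ɕ/, voiced /ʑ/.
uvular: voiceless /χ/, voiced /ʁ/.
Gaps, from front to back: alveolar lacks voiced (/z/); retroflex lacks voiced (/ʐ/).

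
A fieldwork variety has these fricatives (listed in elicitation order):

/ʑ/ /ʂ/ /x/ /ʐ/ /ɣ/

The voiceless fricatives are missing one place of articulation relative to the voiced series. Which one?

alveolo-palatal

Voiceless: /ʂ/ (retroflex), /x/ (velar).
Voiced: /ʐ/ (retroflex), /ʑ/ (alveolo-palatal), /ɣ/ (velar).
Every place of articulation has a voiceless member except alveolo-palatal, where /ɕ/ would be expected.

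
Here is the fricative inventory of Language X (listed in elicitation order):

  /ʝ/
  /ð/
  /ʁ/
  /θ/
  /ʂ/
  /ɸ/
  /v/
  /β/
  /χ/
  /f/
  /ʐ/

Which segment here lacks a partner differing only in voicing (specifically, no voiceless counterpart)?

/ʝ/

Bilabial: /ɸ/ ~ /β/
Labiodental: /f/ ~ /v/
Dental: /θ/ ~ /ð/
Retroflex: /ʂ/ ~ /ʐ/
Uvular: /χ/ ~ /ʁ/
Palatal: only /ʝ/ (voiced); no voiceless partner.
So /ʝ/ is the unpaired segment.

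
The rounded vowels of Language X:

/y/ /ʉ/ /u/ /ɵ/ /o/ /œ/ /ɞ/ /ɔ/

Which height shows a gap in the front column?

height            front     central   back    
high              y         ʉ         u       
high-mid          —         ɵ         o       
low-mid           œ         ɞ         ɔ       
Every height has a front member except high-mid, where /ø/ would be expected.

high-mid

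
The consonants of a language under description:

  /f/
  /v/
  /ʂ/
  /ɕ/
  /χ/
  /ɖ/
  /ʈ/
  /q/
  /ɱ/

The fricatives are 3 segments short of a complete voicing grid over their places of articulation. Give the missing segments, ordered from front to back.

labiodental: voiceless /f/, voiced /v/.
retroflex: voiceless /ʂ/, voiced —.
alveolo-palatal: voiceless /ɕ/, voiced —.
uvular: voiceless /χ/, voiced —.
Gaps, from front to back: retroflex lacks voiced (/ʐ/); alveolo-palatal lacks voiced (/ʑ/); uvular lacks voiced (/ʁ/).

/ʐ/, /ʑ/, /ʁ/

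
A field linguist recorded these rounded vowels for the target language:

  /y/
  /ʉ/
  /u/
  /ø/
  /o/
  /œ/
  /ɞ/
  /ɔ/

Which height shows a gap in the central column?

high-mid

high: front /y/, central /ʉ/, back /u/.
high-mid: front /ø/, central —, back /o/.
low-mid: front /œ/, central /ɞ/, back /ɔ/.
Every height has a central member except high-mid, where /ɵ/ would be expected.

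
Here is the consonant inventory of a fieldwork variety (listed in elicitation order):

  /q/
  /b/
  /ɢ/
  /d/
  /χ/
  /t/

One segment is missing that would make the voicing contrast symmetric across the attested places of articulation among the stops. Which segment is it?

bilabial: voiceless —, voiced /b/.
alveolar: voiceless /t/, voiced /d/.
uvular: voiceless /q/, voiced /ɢ/.
The bilabial row has no voiceless member, so the gap is the voiceless bilabial stop /p/.

/p/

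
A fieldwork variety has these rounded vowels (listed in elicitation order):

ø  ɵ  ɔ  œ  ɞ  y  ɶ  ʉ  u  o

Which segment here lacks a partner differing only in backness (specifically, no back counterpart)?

/ɶ/

High: /y/ ~ /ʉ/ ~ /u/
High-mid: /ø/ ~ /ɵ/ ~ /o/
Low-mid: /œ/ ~ /ɞ/ ~ /ɔ/
Low: only /ɶ/ (front); no back partner.
So /ɶ/ is the unpaired segment.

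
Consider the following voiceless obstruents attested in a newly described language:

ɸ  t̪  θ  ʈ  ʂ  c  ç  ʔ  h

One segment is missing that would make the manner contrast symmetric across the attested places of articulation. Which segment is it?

/p/

bilabial: stop —, fricative /ɸ/.
dental: stop /t̪/, fricative /θ/.
retroflex: stop /ʈ/, fricative /ʂ/.
palatal: stop /c/, fricative /ç/.
glottal: stop /ʔ/, fricative /h/.
The bilabial row has no stop member, so the gap is the bilabial stop /p/.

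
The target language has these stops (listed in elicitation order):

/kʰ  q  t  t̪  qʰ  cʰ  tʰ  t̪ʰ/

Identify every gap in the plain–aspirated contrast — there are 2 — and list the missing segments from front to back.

dental: plain /t̪/, aspirated /t̪ʰ/.
alveolar: plain /t/, aspirated /tʰ/.
palatal: plain —, aspirated /cʰ/.
velar: plain —, aspirated /kʰ/.
uvular: plain /q/, aspirated /qʰ/.
Gaps, from front to back: palatal lacks plain (/c/); velar lacks plain (/k/).

/c/, /k/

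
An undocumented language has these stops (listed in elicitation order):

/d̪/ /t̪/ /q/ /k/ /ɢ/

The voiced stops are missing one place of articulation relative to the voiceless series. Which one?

Voiceless: /t̪/ (dental), /k/ (velar), /q/ (uvular).
Voiced: /d̪/ (dental), /ɢ/ (uvular).
Every place of articulation has a voiced member except velar, where /ɡ/ would be expected.

velar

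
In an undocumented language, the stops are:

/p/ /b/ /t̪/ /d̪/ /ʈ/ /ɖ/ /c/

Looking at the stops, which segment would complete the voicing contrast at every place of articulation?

/ɟ/

bilabial: voiceless /p/, voiced /b/.
dental: voiceless /t̪/, voiced /d̪/.
retroflex: voiceless /ʈ/, voiced /ɖ/.
palatal: voiceless /c/, voiced —.
The palatal row has no voiced member, so the gap is the voiced palatal stop /ɟ/.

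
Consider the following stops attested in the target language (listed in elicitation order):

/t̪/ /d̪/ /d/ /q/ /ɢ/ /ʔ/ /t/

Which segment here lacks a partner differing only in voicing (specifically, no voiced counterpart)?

Dental: /t̪/ ~ /d̪/
Alveolar: /t/ ~ /d/
Uvular: /q/ ~ /ɢ/
Glottal: only /ʔ/ (voiceless); no voiced partner.
So /ʔ/ is the unpaired segment.

/ʔ/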